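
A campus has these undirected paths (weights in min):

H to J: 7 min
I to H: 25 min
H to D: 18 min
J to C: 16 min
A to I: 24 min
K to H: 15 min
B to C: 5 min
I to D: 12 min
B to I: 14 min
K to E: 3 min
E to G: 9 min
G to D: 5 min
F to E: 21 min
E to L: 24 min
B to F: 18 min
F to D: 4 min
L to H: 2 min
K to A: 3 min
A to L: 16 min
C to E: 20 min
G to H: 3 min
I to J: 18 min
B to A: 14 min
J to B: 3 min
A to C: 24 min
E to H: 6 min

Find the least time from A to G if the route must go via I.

41 min

Best A to I: A → I costing 24
Shortest I→G: I → D → G = 17
Total via I: 24 + 17 = 41 min.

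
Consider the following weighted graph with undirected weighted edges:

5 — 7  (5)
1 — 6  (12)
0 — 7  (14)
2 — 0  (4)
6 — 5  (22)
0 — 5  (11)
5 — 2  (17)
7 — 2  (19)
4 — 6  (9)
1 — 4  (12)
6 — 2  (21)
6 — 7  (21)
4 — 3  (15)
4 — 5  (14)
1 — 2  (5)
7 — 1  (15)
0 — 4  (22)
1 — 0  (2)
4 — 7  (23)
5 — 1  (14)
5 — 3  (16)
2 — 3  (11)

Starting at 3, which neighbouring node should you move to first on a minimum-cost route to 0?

Candidate routes:
3 → 2 → 1 → 0: 11+5+2 = 18
3 → 5 → 0: 16+11 = 27
3 → 4 → 1 → 0: 15+12+2 = 29
3 → 2 → 0: 11+4 = 15
Cheapest is 3 → 2 → 0 at 15.
So from 3 the first move is to 2.

2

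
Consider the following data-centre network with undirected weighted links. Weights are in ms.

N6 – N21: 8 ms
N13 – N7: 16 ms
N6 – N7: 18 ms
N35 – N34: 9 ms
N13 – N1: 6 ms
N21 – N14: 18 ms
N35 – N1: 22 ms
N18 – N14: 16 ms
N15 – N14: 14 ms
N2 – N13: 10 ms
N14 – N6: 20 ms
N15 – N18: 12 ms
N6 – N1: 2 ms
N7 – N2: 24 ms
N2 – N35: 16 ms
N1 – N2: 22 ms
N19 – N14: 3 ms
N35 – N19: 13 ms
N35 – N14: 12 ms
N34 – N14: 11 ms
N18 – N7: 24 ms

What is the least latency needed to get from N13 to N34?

Enumerating some paths:
N13–N1–N6–N14–N34: 6+2+20+11 = 39
N13–N1–N35–N34: 6+22+9 = 37
N13–N2–N35–N34: 10+16+9 = 35
N13–N1–N6–N21–N14–N34: 6+2+8+18+11 = 45
Cheapest is N13–N2–N35–N34 at 35 ms.

35 ms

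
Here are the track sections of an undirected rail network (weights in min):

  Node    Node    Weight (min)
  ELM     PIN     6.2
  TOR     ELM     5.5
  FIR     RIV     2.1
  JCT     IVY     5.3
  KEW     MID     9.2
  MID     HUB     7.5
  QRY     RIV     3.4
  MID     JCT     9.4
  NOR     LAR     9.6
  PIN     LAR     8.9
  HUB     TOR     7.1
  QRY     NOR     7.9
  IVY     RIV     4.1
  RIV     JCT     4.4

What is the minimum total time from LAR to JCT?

25.3 min

Settle nodes by increasing distance from LAR:
LAR: 0
PIN: 8.9  (via LAR)
NOR: 9.6  (via LAR)
ELM: 15.1  (via PIN)
QRY: 17.5  (via NOR)
TOR: 20.6  (via ELM)
RIV: 20.9  (via QRY)
FIR: 23  (via RIV)
IVY: 25  (via RIV)
JCT: 25.3  (via RIV)
Shortest route: LAR–NOR–QRY–RIV–JCT = 25.3 min.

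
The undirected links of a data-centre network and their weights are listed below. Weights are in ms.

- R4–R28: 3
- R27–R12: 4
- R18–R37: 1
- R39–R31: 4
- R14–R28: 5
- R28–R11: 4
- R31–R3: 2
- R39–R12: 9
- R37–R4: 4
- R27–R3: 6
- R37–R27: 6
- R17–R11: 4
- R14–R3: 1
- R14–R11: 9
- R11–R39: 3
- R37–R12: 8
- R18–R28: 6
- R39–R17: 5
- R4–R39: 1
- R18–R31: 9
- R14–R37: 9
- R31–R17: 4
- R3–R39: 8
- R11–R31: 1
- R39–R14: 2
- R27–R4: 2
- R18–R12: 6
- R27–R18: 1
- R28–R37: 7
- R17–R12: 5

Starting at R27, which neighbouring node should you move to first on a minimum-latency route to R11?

R4

Enumerating some paths:
R27 → R4 → R39 → R11: 2+1+3 = 6
R27 → R4 → R39 → R31 → R11: 2+1+4+1 = 8
R27 → R4 → R28 → R11: 2+3+4 = 9
Cheapest is R27 → R4 → R39 → R11 at 6 ms.
So from R27 the first move is to R4.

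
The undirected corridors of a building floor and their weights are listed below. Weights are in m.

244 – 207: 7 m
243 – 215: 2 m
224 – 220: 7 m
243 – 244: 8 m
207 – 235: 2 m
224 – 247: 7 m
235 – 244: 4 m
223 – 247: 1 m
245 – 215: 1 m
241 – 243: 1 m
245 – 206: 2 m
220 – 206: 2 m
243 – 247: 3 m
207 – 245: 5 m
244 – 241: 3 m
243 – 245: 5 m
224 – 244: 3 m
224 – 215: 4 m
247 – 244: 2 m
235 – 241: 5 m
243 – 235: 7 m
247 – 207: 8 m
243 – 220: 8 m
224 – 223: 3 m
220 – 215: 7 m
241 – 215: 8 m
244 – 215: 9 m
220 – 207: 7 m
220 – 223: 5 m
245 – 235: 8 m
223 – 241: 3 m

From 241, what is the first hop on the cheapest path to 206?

243

Compare a few routes:
241 - 223 - 220 - 206: 3+5+2 = 10
241 - 243 - 215 - 245 - 206: 1+2+1+2 = 6
241 - 243 - 245 - 206: 1+5+2 = 8
Cheapest is 241 - 243 - 215 - 245 - 206 at 6 m.
So from 241 the first move is to 243.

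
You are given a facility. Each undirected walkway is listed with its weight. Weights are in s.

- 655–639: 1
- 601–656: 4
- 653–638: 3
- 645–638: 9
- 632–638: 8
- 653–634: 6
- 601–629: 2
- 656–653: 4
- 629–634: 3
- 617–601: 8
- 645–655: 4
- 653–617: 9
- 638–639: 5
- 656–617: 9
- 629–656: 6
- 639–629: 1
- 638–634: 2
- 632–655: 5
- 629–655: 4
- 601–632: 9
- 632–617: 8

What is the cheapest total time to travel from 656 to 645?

Settle nodes by increasing distance from 656:
656: 0
653: 4  (via 656)
601: 4  (via 656)
629: 6  (via 656)
638: 7  (via 653)
639: 7  (via 629)
655: 8  (via 639)
617: 9  (via 656)
634: 9  (via 629)
645: 12  (via 655)
Shortest route: 656–629–639–655–645 = 12 s.

12 s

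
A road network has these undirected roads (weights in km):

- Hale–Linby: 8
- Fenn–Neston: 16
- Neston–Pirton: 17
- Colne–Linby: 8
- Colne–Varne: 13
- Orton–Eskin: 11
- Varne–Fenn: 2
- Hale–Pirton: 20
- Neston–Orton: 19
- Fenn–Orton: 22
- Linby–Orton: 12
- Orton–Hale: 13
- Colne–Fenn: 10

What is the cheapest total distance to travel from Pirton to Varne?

Compare a few routes:
Pirton - Hale - Linby - Colne - Fenn - Varne: 20+8+8+10+2 = 48
Pirton - Neston - Fenn - Varne: 17+16+2 = 35
Cheapest is Pirton - Neston - Fenn - Varne at 35 km.

35 km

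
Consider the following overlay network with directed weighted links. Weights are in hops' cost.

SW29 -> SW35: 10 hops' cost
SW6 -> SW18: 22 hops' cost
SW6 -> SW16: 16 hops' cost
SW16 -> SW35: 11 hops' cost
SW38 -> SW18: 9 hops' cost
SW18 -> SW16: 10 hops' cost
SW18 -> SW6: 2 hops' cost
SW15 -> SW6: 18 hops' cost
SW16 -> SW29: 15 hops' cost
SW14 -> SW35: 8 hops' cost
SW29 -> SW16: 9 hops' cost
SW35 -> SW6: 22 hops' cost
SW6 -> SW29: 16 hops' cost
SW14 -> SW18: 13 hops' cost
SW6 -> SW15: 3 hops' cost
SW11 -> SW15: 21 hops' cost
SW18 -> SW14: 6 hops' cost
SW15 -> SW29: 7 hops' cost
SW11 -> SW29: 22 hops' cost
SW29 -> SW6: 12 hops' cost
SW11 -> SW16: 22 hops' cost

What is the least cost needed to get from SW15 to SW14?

46 hops' cost

Running Dijkstra from SW15:
SW15: 0
SW29: 7  (via SW15)
SW16: 16  (via SW29)
SW35: 17  (via SW29)
SW6: 18  (via SW15)
SW18: 40  (via SW6)
SW14: 46  (via SW18)
Shortest route: SW15 → SW6 → SW18 → SW14 = 46 hops' cost.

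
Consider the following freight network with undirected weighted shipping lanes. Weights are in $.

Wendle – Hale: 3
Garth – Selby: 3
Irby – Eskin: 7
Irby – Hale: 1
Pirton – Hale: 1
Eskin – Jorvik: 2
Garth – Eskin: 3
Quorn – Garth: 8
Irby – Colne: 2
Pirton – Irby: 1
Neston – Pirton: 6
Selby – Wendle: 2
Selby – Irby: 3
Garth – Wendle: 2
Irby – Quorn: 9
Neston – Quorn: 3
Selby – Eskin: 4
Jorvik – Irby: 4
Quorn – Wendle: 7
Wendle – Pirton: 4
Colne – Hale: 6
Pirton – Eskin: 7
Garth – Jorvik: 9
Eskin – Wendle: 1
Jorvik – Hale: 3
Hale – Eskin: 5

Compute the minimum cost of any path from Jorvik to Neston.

$10

Settle nodes by increasing distance from Jorvik:
Jorvik: 0
Eskin: 2  (via Jorvik)
Hale: 3  (via Jorvik)
Wendle: 3  (via Eskin)
Irby: 4  (via Jorvik)
Pirton: 4  (via Hale)
Garth: 5  (via Eskin)
Selby: 5  (via Wendle)
Colne: 6  (via Irby)
Neston: 10  (via Pirton)
Shortest route: Jorvik → Hale → Pirton → Neston = $10.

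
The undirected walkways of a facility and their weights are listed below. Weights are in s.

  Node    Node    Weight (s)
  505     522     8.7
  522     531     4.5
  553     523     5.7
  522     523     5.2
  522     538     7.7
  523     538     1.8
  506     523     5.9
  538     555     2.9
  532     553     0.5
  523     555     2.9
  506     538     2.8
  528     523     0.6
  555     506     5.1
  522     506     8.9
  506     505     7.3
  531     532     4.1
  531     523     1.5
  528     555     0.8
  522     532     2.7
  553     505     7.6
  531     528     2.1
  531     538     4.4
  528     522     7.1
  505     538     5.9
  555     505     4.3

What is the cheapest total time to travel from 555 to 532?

Running Dijkstra from 555:
555: 0
528: 0.8  (via 555)
523: 1.4  (via 528)
531: 2.9  (via 528)
538: 2.9  (via 555)
505: 4.3  (via 555)
506: 5.1  (via 555)
522: 6.6  (via 523)
532: 7  (via 531)
Shortest route: 555–528–531–532 = 7 s.

7 s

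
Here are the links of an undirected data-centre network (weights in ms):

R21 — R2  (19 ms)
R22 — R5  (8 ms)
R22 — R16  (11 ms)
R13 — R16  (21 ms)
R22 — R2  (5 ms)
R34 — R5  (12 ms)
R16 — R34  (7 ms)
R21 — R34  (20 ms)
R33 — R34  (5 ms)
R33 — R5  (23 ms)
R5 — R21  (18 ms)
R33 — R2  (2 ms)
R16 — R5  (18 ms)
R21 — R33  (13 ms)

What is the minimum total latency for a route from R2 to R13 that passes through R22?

Best R2 to R22: R2–R22 costing 5
Best R22 to R13: R22–R16–R13 costing 32
Total via R22: 5 + 32 = 37 ms.

37 ms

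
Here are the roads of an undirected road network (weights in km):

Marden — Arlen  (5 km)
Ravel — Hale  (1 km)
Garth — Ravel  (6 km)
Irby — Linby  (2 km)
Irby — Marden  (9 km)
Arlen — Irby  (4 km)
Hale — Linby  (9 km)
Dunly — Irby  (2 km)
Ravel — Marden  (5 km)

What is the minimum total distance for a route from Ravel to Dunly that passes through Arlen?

16 km

Best Ravel to Arlen: Ravel → Marden → Arlen costing 10
Best Arlen to Dunly: Arlen → Irby → Dunly costing 6
Total via Arlen: 10 + 6 = 16 km.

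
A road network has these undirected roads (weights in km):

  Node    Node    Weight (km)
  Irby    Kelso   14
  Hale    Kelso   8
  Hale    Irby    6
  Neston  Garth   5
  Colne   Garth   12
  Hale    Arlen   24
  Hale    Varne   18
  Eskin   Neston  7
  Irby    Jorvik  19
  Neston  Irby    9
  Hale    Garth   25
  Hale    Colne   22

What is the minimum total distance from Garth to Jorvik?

33 km

Settle nodes by increasing distance from Garth:
Garth: 0
Neston: 5  (via Garth)
Colne: 12  (via Garth)
Eskin: 12  (via Neston)
Irby: 14  (via Neston)
Hale: 20  (via Irby)
Kelso: 28  (via Irby)
Jorvik: 33  (via Irby)
Shortest route: Garth–Neston–Irby–Jorvik = 33 km.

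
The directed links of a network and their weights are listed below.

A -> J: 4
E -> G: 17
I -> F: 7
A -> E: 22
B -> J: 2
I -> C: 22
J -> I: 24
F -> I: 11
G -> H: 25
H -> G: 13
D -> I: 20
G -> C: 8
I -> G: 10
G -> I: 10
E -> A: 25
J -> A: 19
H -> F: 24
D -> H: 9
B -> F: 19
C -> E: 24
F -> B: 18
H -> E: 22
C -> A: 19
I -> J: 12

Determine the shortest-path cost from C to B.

Candidate routes:
C → A → E → G → I → F → B: 19+22+17+10+7+18 = 93
C → E → G → I → F → B: 24+17+10+7+18 = 76
C → A → J → I → F → B: 19+4+24+7+18 = 72
Cheapest is C → A → J → I → F → B at 72.

72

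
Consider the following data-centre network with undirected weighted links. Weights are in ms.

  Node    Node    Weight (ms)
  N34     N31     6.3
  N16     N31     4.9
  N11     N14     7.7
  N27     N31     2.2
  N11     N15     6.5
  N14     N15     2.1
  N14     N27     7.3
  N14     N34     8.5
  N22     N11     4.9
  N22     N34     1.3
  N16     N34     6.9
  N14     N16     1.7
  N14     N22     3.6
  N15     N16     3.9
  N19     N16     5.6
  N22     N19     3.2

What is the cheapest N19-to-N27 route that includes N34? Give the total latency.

13 ms

Shortest N19→N34: N19–N22–N34 = 4.5
Shortest N34→N27: N34–N31–N27 = 8.5
Total via N34: 4.5 + 8.5 = 13 ms.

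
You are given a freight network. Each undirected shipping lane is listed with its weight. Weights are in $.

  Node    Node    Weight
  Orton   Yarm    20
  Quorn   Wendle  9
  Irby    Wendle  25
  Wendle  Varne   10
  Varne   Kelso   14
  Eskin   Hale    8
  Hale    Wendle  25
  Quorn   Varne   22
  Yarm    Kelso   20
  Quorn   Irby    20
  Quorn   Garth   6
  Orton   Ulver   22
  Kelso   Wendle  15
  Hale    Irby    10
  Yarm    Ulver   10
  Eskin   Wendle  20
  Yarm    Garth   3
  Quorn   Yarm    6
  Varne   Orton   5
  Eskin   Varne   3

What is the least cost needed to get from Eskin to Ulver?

Settle nodes by increasing distance from Eskin:
Eskin: 0
Varne: 3  (via Eskin)
Hale: 8  (via Eskin)
Orton: 8  (via Varne)
Wendle: 13  (via Varne)
Kelso: 17  (via Varne)
Irby: 18  (via Hale)
Quorn: 22  (via Wendle)
Garth: 28  (via Quorn)
Yarm: 28  (via Orton)
Ulver: 30  (via Orton)
Shortest route: Eskin → Varne → Orton → Ulver = $30.

$30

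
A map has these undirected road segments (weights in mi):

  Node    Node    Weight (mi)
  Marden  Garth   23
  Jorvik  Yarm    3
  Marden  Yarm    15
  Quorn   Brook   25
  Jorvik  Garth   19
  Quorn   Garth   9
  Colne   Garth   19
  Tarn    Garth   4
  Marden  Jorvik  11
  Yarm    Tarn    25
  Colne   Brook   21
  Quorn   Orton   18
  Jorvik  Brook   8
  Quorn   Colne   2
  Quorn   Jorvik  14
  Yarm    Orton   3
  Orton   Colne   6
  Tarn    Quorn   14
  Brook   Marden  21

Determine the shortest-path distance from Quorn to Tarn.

13 mi

Settle nodes by increasing distance from Quorn:
Quorn: 0
Colne: 2  (via Quorn)
Orton: 8  (via Colne)
Garth: 9  (via Quorn)
Yarm: 11  (via Orton)
Tarn: 13  (via Garth)
Shortest route: Quorn–Garth–Tarn = 13 mi.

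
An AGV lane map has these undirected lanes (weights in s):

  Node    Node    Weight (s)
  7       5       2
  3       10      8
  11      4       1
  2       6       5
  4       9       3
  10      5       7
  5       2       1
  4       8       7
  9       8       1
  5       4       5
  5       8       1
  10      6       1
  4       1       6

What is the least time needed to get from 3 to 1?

26 s

Shortest distances from 3:
3: 0
10: 8  (via 3)
6: 9  (via 10)
2: 14  (via 6)
5: 15  (via 10)
8: 16  (via 5)
7: 17  (via 5)
9: 17  (via 8)
4: 20  (via 5)
11: 21  (via 4)
1: 26  (via 4)
Shortest route: 3–10–5–4–1 = 26 s.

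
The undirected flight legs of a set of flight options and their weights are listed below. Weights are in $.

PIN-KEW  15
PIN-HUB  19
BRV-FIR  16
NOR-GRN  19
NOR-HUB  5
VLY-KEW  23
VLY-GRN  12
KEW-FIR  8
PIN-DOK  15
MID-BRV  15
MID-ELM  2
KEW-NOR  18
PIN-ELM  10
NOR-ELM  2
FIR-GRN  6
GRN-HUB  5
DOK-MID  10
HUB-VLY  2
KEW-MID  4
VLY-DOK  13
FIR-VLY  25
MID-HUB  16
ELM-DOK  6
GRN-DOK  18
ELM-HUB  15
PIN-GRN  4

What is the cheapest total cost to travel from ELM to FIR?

Compare a few routes:
ELM - PIN - GRN - FIR: 10+4+6 = 20
ELM - NOR - HUB - GRN - FIR: 2+5+5+6 = 18
ELM - HUB - GRN - FIR: 15+5+6 = 26
ELM - MID - KEW - FIR: 2+4+8 = 14
The minimum is $14 via ELM - MID - KEW - FIR.

$14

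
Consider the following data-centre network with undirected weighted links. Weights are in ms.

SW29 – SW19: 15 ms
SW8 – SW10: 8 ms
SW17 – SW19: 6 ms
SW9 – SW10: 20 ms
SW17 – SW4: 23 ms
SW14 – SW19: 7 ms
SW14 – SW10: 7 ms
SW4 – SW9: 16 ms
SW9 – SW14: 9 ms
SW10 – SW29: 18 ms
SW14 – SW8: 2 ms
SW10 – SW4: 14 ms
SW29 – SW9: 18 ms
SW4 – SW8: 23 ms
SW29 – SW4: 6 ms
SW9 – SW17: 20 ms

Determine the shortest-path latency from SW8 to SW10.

Running Dijkstra from SW8:
SW8: 0
SW14: 2  (via SW8)
SW10: 8  (via SW8)
Shortest route: SW8 → SW10 = 8 ms.

8 ms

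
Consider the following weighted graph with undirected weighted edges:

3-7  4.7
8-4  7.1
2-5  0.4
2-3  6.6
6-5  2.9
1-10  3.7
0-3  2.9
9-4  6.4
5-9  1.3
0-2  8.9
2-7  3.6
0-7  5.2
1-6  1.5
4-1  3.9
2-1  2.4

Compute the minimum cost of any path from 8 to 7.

Compare a few routes:
8 - 4 - 1 - 2 - 3 - 7: 7.1+3.9+2.4+6.6+4.7 = 24.7
8 - 4 - 9 - 5 - 2 - 7: 7.1+6.4+1.3+0.4+3.6 = 18.8
8 - 4 - 1 - 2 - 7: 7.1+3.9+2.4+3.6 = 17
8 - 4 - 1 - 6 - 5 - 2 - 7: 7.1+3.9+1.5+2.9+0.4+3.6 = 19.4
The minimum is 17 via 8 - 4 - 1 - 2 - 7.

17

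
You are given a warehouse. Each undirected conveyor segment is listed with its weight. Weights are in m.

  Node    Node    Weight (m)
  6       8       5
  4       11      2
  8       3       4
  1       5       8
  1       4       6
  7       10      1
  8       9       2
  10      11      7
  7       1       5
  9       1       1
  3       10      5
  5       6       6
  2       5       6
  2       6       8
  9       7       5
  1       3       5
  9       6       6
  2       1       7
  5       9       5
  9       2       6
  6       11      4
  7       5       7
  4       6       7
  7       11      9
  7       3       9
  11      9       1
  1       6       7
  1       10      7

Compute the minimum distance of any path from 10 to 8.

8 m

Candidate routes:
10 → 1 → 9 → 8: 7+1+2 = 10
10 → 7 → 1 → 9 → 8: 1+5+1+2 = 9
10 → 7 → 9 → 8: 1+5+2 = 8
10 → 3 → 8: 5+4 = 9
The minimum is 8 m via 10 → 7 → 9 → 8.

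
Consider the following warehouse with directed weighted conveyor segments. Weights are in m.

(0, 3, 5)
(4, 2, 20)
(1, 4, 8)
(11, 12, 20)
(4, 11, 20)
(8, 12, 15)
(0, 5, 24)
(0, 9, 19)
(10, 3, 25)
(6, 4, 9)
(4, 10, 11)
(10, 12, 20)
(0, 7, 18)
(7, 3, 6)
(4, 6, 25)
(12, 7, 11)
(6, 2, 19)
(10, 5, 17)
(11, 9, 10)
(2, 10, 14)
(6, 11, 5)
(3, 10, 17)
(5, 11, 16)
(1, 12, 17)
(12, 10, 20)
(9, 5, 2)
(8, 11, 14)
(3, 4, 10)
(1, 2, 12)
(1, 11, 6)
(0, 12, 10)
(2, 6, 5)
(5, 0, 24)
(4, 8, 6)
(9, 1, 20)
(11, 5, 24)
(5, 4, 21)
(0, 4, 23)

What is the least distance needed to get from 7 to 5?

40 m

Candidate routes:
7–3–4–10–5: 6+10+11+17 = 44
7–3–10–5: 6+17+17 = 40
Cheapest is 7–3–10–5 at 40 m.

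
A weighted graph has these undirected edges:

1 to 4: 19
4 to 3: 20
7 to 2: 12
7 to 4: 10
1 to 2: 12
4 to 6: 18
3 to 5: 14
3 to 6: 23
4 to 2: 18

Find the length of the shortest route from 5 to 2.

Running Dijkstra from 5:
5: 0
3: 14  (via 5)
4: 34  (via 3)
6: 37  (via 3)
7: 44  (via 4)
2: 52  (via 4)
Shortest route: 5–3–4–2 = 52.

52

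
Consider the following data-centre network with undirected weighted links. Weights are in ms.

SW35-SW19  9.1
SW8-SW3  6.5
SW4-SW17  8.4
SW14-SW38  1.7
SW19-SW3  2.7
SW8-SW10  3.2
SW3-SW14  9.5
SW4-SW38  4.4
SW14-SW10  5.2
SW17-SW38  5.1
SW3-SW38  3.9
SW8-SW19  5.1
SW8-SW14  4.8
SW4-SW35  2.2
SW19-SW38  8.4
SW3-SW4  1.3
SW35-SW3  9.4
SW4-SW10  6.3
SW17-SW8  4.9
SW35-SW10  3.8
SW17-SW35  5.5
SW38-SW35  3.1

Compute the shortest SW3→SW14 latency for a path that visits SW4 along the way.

7.4 ms

Best SW3 to SW4: SW3–SW4 costing 1.3
Shortest SW4→SW14: SW4–SW38–SW14 = 6.1
Total via SW4: 1.3 + 6.1 = 7.4 ms.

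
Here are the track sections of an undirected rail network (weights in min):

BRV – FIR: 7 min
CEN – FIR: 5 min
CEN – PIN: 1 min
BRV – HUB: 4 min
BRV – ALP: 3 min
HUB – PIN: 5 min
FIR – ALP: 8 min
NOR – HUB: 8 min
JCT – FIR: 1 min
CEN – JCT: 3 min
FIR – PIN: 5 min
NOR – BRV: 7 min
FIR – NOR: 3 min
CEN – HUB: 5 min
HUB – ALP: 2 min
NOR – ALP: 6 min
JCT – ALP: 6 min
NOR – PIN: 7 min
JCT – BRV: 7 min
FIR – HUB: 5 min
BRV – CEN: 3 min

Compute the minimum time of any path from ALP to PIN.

Enumerating some paths:
ALP - HUB - PIN: 2+5 = 7
ALP - JCT - CEN - PIN: 6+3+1 = 10
ALP - HUB - CEN - PIN: 2+5+1 = 8
ALP - HUB - BRV - CEN - PIN: 2+4+3+1 = 10
The minimum is 7 min via ALP - HUB - PIN.

7 min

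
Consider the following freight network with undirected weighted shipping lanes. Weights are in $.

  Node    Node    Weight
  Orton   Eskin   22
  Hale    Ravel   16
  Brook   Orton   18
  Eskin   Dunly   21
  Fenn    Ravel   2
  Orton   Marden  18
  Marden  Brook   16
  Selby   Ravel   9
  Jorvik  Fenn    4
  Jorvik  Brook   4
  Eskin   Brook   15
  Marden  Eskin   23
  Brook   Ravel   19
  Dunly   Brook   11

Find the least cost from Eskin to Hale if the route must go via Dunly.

$58

Best Eskin to Dunly: Eskin → Dunly costing 21
Shortest Dunly→Hale: Dunly → Brook → Jorvik → Fenn → Ravel → Hale = 37
Total via Dunly: 21 + 37 = $58.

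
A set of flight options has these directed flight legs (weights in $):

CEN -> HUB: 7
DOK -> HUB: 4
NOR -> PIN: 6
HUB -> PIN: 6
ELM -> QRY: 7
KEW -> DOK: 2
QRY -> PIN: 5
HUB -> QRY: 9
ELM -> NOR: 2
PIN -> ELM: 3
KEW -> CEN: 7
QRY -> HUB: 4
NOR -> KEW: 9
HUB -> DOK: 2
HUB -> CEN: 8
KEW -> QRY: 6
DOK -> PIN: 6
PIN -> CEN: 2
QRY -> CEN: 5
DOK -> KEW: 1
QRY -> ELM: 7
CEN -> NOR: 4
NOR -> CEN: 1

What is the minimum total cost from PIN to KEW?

$12

Settle nodes by increasing distance from PIN:
PIN: 0
CEN: 2  (via PIN)
ELM: 3  (via PIN)
NOR: 5  (via ELM)
HUB: 9  (via CEN)
QRY: 10  (via ELM)
DOK: 11  (via HUB)
KEW: 12  (via DOK)
Shortest route: PIN–CEN–HUB–DOK–KEW = $12.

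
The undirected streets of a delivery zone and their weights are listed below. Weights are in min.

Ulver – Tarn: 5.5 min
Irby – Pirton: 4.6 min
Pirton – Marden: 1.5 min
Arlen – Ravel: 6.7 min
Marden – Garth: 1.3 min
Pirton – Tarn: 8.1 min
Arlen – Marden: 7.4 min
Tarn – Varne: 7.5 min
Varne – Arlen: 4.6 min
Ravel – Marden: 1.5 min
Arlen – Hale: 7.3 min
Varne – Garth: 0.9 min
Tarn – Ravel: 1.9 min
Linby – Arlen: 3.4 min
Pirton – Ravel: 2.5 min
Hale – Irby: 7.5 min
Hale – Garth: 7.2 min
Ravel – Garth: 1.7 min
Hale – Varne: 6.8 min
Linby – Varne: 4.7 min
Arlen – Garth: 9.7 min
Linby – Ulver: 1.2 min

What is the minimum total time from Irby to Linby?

13 min

Running Dijkstra from Irby:
Irby: 0
Pirton: 4.6  (via Irby)
Marden: 6.1  (via Pirton)
Ravel: 7.1  (via Pirton)
Garth: 7.4  (via Marden)
Hale: 7.5  (via Irby)
Varne: 8.3  (via Garth)
Tarn: 9  (via Ravel)
Arlen: 12.9  (via Varne)
Linby: 13  (via Varne)
Shortest route: Irby–Pirton–Marden–Garth–Varne–Linby = 13 min.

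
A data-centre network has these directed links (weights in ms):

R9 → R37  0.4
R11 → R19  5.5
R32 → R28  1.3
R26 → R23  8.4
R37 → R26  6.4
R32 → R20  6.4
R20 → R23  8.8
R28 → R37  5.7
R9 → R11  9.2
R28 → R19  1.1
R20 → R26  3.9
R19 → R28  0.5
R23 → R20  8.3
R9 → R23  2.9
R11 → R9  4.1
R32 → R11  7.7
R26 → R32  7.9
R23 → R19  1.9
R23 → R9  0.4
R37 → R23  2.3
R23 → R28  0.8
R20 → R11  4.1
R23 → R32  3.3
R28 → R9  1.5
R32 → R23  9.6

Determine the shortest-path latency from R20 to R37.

8.6 ms

Candidate routes:
R20 - R23 - R9 - R37: 8.8+0.4+0.4 = 9.6
R20 - R11 - R9 - R37: 4.1+4.1+0.4 = 8.6
The minimum is 8.6 ms via R20 - R11 - R9 - R37.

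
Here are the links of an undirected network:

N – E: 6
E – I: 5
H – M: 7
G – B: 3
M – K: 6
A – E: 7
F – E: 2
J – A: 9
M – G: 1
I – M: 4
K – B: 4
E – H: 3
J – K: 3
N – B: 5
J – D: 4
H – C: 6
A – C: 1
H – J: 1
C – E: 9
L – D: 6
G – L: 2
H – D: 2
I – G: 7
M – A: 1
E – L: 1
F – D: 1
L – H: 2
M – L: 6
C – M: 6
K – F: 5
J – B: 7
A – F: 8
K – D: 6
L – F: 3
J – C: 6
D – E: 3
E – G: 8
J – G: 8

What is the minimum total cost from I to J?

9

Shortest distances from I:
I: 0
M: 4  (via I)
A: 5  (via M)
E: 5  (via I)
G: 5  (via M)
C: 6  (via A)
L: 6  (via E)
F: 7  (via E)
B: 8  (via G)
D: 8  (via E)
H: 8  (via E)
J: 9  (via H)
Shortest route: I → E → H → J = 9.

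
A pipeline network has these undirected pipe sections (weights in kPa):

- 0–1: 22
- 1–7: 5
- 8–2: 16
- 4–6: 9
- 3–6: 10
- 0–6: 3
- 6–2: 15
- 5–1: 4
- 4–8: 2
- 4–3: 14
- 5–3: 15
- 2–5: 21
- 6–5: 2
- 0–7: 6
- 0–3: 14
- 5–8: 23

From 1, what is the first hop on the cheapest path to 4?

5

Compare a few routes:
1 - 5 - 6 - 4: 4+2+9 = 15
1 - 5 - 8 - 4: 4+23+2 = 29
1 - 7 - 0 - 6 - 4: 5+6+3+9 = 23
1 - 5 - 6 - 3 - 4: 4+2+10+14 = 30
Cheapest is 1 - 5 - 6 - 4 at 15 kPa.
So from 1 the first move is to 5.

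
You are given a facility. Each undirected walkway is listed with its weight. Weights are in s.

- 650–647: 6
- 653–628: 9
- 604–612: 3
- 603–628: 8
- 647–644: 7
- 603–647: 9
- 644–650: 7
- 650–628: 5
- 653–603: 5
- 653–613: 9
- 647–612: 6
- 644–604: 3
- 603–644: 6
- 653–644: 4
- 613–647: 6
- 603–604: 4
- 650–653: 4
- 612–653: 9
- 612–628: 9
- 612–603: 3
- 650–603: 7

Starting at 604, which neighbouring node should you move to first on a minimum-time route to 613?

Enumerating some paths:
604–612–647–613: 3+6+6 = 15
604–644–647–613: 3+7+6 = 16
604–603–653–613: 4+5+9 = 18
604–644–653–613: 3+4+9 = 16
The minimum is 15 s via 604–612–647–613.
So from 604 the first move is to 612.

612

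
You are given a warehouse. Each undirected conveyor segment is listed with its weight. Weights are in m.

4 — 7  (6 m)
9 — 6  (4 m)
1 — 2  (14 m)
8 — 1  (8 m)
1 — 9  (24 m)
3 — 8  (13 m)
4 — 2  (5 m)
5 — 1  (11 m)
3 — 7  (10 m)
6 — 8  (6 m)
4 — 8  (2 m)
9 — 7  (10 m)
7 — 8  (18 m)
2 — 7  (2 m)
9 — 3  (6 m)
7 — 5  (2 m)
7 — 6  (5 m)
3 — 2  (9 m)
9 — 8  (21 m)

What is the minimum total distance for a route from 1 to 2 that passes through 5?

Shortest 1→5: 1–5 = 11
Best 5 to 2: 5–7–2 costing 4
Total via 5: 11 + 4 = 15 m.

15 m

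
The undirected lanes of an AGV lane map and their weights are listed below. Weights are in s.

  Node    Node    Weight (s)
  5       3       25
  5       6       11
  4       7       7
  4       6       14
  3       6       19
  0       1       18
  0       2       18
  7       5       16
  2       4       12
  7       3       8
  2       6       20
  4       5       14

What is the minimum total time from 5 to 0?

Compare a few routes:
5 - 6 - 2 - 0: 11+20+18 = 49
5 - 4 - 2 - 0: 14+12+18 = 44
The minimum is 44 s via 5 - 4 - 2 - 0.

44 s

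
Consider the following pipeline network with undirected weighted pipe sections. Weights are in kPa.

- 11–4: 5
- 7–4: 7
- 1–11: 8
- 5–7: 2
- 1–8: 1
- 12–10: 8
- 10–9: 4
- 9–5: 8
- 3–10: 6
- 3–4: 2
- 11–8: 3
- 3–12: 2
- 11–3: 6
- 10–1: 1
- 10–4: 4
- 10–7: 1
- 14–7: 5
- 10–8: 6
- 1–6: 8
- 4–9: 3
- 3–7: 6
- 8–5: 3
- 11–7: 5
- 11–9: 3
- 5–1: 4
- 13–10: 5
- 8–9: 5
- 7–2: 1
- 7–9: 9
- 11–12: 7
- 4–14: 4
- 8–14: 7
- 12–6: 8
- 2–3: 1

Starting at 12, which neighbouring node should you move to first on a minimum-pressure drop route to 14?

Enumerating some paths:
12 → 3 → 2 → 7 → 10 → 4 → 14: 2+1+1+1+4+4 = 13
12 → 3 → 2 → 7 → 14: 2+1+1+5 = 9
12 → 3 → 4 → 14: 2+2+4 = 8
Cheapest is 12 → 3 → 4 → 14 at 8 kPa.
So from 12 the first move is to 3.

3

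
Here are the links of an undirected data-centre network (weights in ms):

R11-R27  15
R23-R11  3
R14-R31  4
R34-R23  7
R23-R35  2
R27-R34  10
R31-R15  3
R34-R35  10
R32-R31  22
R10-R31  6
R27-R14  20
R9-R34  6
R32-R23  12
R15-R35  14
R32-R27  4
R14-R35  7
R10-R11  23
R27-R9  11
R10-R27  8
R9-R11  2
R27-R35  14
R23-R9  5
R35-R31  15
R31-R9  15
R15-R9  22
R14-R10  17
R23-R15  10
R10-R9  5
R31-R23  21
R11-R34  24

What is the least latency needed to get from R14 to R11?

Enumerating some paths:
R14–R35–R23–R11: 7+2+3 = 12
R14–R31–R10–R9–R11: 4+6+5+2 = 17
R14–R35–R23–R9–R11: 7+2+5+2 = 16
Cheapest is R14–R35–R23–R11 at 12 ms.

12 ms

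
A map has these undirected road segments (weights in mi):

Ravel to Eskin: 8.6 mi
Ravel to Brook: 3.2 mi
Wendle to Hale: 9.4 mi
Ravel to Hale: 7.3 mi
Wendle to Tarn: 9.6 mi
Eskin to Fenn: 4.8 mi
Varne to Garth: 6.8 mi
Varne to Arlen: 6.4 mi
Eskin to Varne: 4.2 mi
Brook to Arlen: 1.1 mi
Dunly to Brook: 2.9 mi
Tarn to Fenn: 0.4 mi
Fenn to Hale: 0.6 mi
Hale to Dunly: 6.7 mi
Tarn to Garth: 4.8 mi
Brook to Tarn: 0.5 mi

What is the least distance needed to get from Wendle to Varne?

17.6 mi

Settle nodes by increasing distance from Wendle:
Wendle: 0
Hale: 9.4  (via Wendle)
Tarn: 9.6  (via Wendle)
Fenn: 10  (via Hale)
Brook: 10.1  (via Tarn)
Arlen: 11.2  (via Brook)
Dunly: 13  (via Brook)
Ravel: 13.3  (via Brook)
Garth: 14.4  (via Tarn)
Eskin: 14.8  (via Fenn)
Varne: 17.6  (via Arlen)
Shortest route: Wendle → Tarn → Brook → Arlen → Varne = 17.6 mi.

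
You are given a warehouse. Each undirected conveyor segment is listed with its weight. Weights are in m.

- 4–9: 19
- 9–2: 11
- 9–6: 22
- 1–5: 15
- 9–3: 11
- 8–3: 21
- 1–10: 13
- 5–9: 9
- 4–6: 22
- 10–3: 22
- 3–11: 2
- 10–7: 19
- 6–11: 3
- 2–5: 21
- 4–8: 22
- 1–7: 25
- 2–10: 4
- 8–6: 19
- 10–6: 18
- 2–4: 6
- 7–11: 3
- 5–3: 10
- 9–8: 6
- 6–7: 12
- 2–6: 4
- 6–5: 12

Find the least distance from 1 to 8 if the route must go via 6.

Shortest 1→6: 1 → 10 → 2 → 6 = 21
Shortest 6→8: 6 → 8 = 19
Total via 6: 21 + 19 = 40 m.

40 m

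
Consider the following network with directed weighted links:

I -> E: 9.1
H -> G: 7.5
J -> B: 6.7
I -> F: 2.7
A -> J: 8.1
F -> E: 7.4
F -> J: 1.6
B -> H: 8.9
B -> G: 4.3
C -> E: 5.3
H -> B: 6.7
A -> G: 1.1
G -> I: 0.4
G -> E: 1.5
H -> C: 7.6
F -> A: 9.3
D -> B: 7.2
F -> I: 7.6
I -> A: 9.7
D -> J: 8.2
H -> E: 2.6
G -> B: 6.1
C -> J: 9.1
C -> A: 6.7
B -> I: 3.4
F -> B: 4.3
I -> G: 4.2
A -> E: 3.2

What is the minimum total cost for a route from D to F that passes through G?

14.6

Shortest D→G: D → B → G = 11.5
Shortest G→F: G → I → F = 3.1
Total via G: 11.5 + 3.1 = 14.6.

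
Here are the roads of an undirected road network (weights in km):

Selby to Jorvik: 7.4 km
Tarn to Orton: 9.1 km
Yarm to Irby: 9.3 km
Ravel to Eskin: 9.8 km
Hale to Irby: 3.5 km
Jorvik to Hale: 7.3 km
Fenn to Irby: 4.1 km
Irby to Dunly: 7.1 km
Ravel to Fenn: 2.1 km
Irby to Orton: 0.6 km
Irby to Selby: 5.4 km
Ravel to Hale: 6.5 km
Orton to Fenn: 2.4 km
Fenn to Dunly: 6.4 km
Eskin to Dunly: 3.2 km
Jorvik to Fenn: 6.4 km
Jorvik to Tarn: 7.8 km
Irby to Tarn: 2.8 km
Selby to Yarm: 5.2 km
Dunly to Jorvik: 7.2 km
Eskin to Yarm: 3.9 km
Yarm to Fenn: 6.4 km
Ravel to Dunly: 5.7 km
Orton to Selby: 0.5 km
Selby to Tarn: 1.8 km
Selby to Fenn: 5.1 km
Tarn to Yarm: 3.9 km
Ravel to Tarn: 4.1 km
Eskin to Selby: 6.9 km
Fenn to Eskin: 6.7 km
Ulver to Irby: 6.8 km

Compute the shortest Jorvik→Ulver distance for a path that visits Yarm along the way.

24.8 km

Best Jorvik to Yarm: Jorvik–Tarn–Yarm costing 11.7
Shortest Yarm→Ulver: Yarm–Selby–Orton–Irby–Ulver = 13.1
Total via Yarm: 11.7 + 13.1 = 24.8 km.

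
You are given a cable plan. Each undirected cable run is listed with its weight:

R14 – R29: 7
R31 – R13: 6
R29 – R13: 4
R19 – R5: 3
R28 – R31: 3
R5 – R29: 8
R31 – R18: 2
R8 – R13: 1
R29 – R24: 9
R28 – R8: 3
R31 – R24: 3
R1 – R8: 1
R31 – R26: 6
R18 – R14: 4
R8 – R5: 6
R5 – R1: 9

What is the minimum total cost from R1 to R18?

9

Compare a few routes:
R1–R8–R28–R31–R18: 1+3+3+2 = 9
R1–R8–R13–R31–R18: 1+1+6+2 = 10
R1–R8–R13–R29–R24–R31–R18: 1+1+4+9+3+2 = 20
R1–R8–R13–R29–R14–R18: 1+1+4+7+4 = 17
Cheapest is R1–R8–R28–R31–R18 at 9.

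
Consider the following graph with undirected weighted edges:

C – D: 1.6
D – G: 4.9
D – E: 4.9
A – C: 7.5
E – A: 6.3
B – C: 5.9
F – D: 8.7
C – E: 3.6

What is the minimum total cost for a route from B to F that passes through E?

Best B to E: B–C–E costing 9.5
Shortest E→F: E–D–F = 13.6
Total via E: 9.5 + 13.6 = 23.1.

23.1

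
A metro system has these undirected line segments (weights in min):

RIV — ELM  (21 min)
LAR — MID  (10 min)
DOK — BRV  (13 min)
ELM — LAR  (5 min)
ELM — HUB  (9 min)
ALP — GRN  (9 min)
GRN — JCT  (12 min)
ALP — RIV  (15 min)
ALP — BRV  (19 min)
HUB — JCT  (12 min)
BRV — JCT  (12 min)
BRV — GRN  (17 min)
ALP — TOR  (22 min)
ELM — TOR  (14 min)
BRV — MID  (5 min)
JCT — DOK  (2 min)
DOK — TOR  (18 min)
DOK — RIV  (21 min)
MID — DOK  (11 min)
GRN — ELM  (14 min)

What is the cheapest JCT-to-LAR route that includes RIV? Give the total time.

Best JCT to RIV: JCT–DOK–RIV costing 23
Best RIV to LAR: RIV–ELM–LAR costing 26
Total via RIV: 23 + 26 = 49 min.

49 min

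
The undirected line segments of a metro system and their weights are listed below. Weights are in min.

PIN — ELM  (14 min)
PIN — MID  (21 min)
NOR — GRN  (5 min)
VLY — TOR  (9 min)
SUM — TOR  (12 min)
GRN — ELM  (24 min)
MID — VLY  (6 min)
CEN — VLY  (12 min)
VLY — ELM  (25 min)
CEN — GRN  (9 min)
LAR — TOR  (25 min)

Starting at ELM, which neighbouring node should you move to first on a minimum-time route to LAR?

VLY

Enumerating some paths:
ELM–VLY–TOR–LAR: 25+9+25 = 59
ELM–PIN–MID–VLY–TOR–LAR: 14+21+6+9+25 = 75
Cheapest is ELM–VLY–TOR–LAR at 59 min.
So from ELM the first move is to VLY.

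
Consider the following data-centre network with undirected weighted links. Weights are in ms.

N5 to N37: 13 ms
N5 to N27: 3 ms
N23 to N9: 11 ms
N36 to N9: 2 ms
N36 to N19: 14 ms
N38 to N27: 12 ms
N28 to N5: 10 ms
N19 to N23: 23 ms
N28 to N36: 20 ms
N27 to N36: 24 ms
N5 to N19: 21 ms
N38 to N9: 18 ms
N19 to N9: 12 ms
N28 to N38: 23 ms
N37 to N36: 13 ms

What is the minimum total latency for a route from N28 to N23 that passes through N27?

50 ms

Best N28 to N27: N28–N5–N27 costing 13
Best N27 to N23: N27–N36–N9–N23 costing 37
Total via N27: 13 + 37 = 50 ms.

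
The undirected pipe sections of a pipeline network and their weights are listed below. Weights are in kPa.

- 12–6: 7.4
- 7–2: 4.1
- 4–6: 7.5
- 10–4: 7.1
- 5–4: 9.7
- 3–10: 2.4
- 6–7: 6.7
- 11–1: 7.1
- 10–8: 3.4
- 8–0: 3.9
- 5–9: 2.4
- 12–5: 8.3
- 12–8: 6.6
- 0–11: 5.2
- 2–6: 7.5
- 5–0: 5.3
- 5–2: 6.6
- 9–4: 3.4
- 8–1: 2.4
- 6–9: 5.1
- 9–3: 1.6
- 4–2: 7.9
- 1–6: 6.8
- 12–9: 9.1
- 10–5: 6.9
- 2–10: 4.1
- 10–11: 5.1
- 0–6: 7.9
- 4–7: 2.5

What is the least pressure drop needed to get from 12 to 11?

15.1 kPa

Candidate routes:
12 → 8 → 10 → 11: 6.6+3.4+5.1 = 15.1
12 → 9 → 3 → 10 → 11: 9.1+1.6+2.4+5.1 = 18.2
12 → 8 → 0 → 11: 6.6+3.9+5.2 = 15.7
12 → 8 → 1 → 11: 6.6+2.4+7.1 = 16.1
The minimum is 15.1 kPa via 12 → 8 → 10 → 11.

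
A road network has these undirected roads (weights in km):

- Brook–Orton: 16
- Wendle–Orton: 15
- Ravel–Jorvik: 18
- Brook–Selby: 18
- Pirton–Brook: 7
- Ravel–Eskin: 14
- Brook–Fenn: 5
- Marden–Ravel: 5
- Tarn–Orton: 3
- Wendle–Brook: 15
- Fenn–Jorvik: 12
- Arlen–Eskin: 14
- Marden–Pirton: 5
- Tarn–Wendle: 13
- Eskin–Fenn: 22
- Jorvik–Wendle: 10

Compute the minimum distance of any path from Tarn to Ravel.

Shortest distances from Tarn:
Tarn: 0
Orton: 3  (via Tarn)
Wendle: 13  (via Tarn)
Brook: 19  (via Orton)
Jorvik: 23  (via Wendle)
Fenn: 24  (via Brook)
Pirton: 26  (via Brook)
Marden: 31  (via Pirton)
Ravel: 36  (via Marden)
Shortest route: Tarn → Orton → Brook → Pirton → Marden → Ravel = 36 km.

36 km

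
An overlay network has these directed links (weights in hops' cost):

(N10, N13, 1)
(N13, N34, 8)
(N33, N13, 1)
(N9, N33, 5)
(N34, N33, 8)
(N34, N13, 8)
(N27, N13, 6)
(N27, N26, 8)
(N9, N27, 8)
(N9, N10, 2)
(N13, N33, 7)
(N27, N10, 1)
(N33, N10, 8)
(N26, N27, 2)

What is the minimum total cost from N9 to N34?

Enumerating some paths:
N9 → N27 → N10 → N13 → N34: 8+1+1+8 = 18
N9 → N33 → N13 → N34: 5+1+8 = 14
N9 → N10 → N13 → N34: 2+1+8 = 11
Cheapest is N9 → N10 → N13 → N34 at 11 hops' cost.

11 hops' cost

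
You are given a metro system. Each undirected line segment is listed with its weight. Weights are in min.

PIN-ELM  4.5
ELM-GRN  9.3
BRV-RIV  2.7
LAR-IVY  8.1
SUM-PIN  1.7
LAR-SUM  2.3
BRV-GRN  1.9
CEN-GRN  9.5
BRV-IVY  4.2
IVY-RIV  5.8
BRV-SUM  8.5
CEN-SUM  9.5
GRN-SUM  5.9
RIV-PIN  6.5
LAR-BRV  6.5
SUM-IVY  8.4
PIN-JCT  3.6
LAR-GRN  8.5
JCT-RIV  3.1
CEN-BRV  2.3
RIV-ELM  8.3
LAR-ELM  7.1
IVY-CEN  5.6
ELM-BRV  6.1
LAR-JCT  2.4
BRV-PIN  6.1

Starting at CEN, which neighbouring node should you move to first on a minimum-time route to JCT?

BRV

Compare a few routes:
CEN → BRV → PIN → JCT: 2.3+6.1+3.6 = 12
CEN → BRV → LAR → JCT: 2.3+6.5+2.4 = 11.2
CEN → SUM → LAR → JCT: 9.5+2.3+2.4 = 14.2
CEN → BRV → RIV → JCT: 2.3+2.7+3.1 = 8.1
The minimum is 8.1 min via CEN → BRV → RIV → JCT.
So from CEN the first move is to BRV.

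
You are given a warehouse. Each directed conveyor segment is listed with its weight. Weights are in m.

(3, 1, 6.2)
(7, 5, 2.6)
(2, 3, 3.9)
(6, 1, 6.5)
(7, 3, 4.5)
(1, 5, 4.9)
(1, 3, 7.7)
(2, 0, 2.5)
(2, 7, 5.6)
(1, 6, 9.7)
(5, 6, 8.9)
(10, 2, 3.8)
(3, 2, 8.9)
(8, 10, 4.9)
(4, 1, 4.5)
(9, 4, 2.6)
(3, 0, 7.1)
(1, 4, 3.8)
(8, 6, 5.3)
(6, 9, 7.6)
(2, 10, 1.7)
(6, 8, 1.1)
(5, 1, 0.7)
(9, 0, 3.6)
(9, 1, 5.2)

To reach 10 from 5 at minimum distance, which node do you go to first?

Candidate routes:
5 → 6 → 8 → 10: 8.9+1.1+4.9 = 14.9
5 → 1 → 6 → 8 → 10: 0.7+9.7+1.1+4.9 = 16.4
The minimum is 14.9 m via 5 → 6 → 8 → 10.
So from 5 the first move is to 6.

6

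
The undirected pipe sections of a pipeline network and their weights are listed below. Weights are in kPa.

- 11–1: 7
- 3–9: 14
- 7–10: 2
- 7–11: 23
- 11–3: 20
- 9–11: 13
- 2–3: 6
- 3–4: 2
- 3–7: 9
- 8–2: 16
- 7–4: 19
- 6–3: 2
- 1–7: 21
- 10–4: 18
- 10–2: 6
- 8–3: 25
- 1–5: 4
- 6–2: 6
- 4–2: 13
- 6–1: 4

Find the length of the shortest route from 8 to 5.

30 kPa

Running Dijkstra from 8:
8: 0
2: 16  (via 8)
3: 22  (via 2)
6: 22  (via 2)
10: 22  (via 2)
4: 24  (via 3)
7: 24  (via 10)
1: 26  (via 6)
5: 30  (via 1)
Shortest route: 8 → 2 → 6 → 1 → 5 = 30 kPa.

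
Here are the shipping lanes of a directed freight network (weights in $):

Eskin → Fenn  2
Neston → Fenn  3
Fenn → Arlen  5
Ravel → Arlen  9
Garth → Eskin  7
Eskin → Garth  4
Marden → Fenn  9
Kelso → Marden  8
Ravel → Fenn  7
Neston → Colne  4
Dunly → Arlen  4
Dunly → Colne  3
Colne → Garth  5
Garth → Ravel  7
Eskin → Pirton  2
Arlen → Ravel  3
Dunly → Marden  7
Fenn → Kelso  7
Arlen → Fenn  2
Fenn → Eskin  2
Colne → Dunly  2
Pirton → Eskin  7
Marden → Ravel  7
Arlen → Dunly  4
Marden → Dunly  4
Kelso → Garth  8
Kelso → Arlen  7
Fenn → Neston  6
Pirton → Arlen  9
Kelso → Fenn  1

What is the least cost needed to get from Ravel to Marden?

$20

Candidate routes:
Ravel → Fenn → Kelso → Marden: 7+7+8 = 22
Ravel → Fenn → Neston → Colne → Dunly → Marden: 7+6+4+2+7 = 26
Ravel → Fenn → Arlen → Dunly → Marden: 7+5+4+7 = 23
Ravel → Arlen → Dunly → Marden: 9+4+7 = 20
The minimum is $20 via Ravel → Arlen → Dunly → Marden.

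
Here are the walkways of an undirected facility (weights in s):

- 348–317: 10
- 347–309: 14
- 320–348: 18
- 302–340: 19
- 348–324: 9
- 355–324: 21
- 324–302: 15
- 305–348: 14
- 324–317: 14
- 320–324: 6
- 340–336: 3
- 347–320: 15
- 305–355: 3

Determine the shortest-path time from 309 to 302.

50 s

Candidate routes:
309 - 347 - 320 - 348 - 317 - 324 - 302: 14+15+18+10+14+15 = 86
309 - 347 - 320 - 324 - 302: 14+15+6+15 = 50
309 - 347 - 320 - 348 - 324 - 302: 14+15+18+9+15 = 71
The minimum is 50 s via 309 - 347 - 320 - 324 - 302.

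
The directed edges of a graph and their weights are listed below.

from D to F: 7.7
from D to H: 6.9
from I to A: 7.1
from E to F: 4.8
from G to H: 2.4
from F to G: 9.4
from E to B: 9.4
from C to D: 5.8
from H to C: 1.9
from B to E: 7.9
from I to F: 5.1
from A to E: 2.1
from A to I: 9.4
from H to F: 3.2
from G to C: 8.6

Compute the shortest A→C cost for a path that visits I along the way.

28.2

Best A to I: A → I costing 9.4
Best I to C: I → F → G → H → C costing 18.8
Total via I: 9.4 + 18.8 = 28.2.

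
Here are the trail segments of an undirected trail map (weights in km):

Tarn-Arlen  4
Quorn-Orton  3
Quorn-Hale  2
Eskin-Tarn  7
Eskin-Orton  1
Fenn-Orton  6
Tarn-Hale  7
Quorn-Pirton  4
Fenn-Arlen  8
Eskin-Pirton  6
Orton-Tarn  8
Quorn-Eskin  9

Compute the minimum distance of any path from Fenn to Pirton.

13 km

Enumerating some paths:
Fenn–Arlen–Tarn–Eskin–Pirton: 8+4+7+6 = 25
Fenn–Orton–Eskin–Quorn–Pirton: 6+1+9+4 = 20
Fenn–Orton–Quorn–Eskin–Pirton: 6+3+9+6 = 24
Fenn–Orton–Eskin–Pirton: 6+1+6 = 13
The minimum is 13 km via Fenn–Orton–Eskin–Pirton.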